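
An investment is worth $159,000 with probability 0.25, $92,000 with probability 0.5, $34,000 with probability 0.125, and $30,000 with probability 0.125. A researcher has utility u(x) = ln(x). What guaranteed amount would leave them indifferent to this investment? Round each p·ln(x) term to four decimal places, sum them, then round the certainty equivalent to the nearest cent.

$80,975.34

E[u] = 0.25·ln(159000) + 0.5·ln(92000) + 0.125·ln(34000) + 0.125·ln(30000) = 2.9942 + 5.7148 + 1.3043 + 1.2886 = 11.3019
CE = e^11.3019 ≈ 80975.34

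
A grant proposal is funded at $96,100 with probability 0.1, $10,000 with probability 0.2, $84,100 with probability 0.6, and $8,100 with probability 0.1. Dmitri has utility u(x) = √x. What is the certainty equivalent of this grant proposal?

$54,756

E[u] = 0.1·√96100 + 0.2·√10000 + 0.6·√84100 + 0.1·√8100 = 0.1·310 + 0.2·100 + 0.6·290 + 0.1·90 = 234
CE = (234)² = 54756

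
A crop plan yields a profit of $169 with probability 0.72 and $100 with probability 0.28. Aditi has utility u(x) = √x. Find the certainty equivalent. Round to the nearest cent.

$147.87

E[u] = 0.72·√169 + 0.28·√100 = 0.72·13 + 0.28·10 = 12.16
CE = (12.16)² = 147.8656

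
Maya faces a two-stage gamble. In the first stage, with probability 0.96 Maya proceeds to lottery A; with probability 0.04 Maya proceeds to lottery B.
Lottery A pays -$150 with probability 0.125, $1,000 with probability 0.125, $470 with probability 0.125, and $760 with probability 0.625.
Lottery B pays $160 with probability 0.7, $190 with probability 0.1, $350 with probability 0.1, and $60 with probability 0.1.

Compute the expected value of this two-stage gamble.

EV(A) = 0.125 × (-150) + 0.125 × 1000 + 0.125 × 470 + 0.625 × 760 = -18.75 + 125 + 58.75 + 475 = 640
EV(B) = 0.7 × 160 + 0.1 × 190 + 0.1 × 350 + 0.1 × 60 = 112 + 19 + 35 + 6 = 172
Overall = 0.96 × 640 + 0.04 × 172 = 614.4 + 6.88 = 621.28

$621.28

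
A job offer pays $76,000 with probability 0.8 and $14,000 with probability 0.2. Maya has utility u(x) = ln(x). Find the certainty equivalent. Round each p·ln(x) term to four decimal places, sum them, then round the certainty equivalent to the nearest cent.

E[u] = 0.8·ln(76000) + 0.2·ln(14000) = 8.9908 + 1.9094 = 10.9002
CE = e^10.9002 ≈ 54187.20

$54,187.20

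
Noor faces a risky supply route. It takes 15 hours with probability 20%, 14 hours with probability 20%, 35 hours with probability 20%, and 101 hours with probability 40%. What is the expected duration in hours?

53.2 hours

EV = 0.2 × 15 + 0.2 × 14 + 0.2 × 35 + 0.4 × 101 = 3 + 2.8 + 7 + 40.4 = 53.2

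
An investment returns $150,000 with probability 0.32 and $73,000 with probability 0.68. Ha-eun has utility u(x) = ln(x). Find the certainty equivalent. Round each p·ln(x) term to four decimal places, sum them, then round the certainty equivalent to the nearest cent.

$91,922.40

E[u] = 0.32·ln(150000) + 0.68·ln(73000) = 3.8139 + 7.6148 = 11.4287
CE = e^11.4287 ≈ 91922.40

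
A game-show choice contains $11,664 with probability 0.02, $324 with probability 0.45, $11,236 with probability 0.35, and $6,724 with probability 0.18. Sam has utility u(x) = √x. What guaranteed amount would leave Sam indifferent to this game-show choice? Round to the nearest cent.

E[u] = 0.02·√11664 + 0.45·√324 + 0.35·√11236 + 0.18·√6724 = 0.02·108 + 0.45·18 + 0.35·106 + 0.18·82 = 62.12
CE = (62.12)² = 3858.8944

$3,858.89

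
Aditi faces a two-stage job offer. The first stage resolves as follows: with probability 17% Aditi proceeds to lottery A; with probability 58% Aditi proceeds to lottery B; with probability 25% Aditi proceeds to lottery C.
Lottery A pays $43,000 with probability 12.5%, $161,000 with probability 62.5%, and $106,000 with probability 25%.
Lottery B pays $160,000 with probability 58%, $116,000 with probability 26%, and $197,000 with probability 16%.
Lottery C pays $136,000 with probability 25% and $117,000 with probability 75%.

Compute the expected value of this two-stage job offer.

EV(A) = 0.125 × 43000 + 0.625 × 161000 + 0.25 × 106000 = 5375 + 100625 + 26500 = 132500
EV(B) = 0.58 × 160000 + 0.26 × 116000 + 0.16 × 197000 = 92800 + 30160 + 31520 = 154480
EV(C) = 0.25 × 136000 + 0.75 × 117000 = 34000 + 87750 = 121750
Overall = 0.17 × 132500 + 0.58 × 154480 + 0.25 × 121750 = 22525 + 89598.4 + 30437.5 = 142560.9

$142,560.90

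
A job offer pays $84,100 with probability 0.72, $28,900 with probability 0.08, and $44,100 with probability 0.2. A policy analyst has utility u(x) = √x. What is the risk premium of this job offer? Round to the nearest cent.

E[u] = 0.72·√84100 + 0.08·√28900 + 0.2·√44100 = 0.72·290 + 0.08·170 + 0.2·210 = 264.4
CE = (264.4)² = 69907.36
Risk premium = EV − CE = 71684 − 69907.36 = 1776.64

$1,776.64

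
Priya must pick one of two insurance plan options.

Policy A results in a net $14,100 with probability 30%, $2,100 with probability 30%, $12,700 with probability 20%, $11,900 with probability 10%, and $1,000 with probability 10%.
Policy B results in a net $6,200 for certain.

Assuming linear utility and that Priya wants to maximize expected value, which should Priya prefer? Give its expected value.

Policy A = 0.3 × 14100 + 0.3 × 2100 + 0.2 × 12700 + 0.1 × 11900 + 0.1 × 1000 = 4230 + 630 + 2540 + 1190 + 100 = 8690
Policy B: 6200 (certain)

Policy A ($8,690)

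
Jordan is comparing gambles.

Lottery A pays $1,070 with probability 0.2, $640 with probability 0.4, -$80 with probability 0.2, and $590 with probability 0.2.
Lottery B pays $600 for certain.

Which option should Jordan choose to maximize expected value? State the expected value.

Lottery A = 0.2 × 1070 + 0.4 × 640 + 0.2 × (-80) + 0.2 × 590 = 214 + 256 − 16 + 118 = 572
Lottery B: 600 (certain)

Lottery B ($600)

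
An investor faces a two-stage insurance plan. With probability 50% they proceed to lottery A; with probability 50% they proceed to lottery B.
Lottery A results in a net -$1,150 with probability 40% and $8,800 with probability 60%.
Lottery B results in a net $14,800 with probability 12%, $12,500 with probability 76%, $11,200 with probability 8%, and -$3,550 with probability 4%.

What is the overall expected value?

EV(A) = 0.4 × (-1150) + 0.6 × 8800 = -460 + 5280 = 4820
EV(B) = 0.12 × 14800 + 0.76 × 12500 + 0.08 × 11200 + 0.04 × (-3550) = 1776 + 9500 + 896 − 142 = 12030
Overall = 0.5 × 4820 + 0.5 × 12030 = 2410 + 6015 = 8425

$8,425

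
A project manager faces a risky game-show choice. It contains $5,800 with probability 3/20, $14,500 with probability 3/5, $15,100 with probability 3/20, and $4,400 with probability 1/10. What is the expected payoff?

EV = 3/20 × 5800 + 3/5 × 14500 + 3/20 × 15100 + 1/10 × 4400 = 870 + 8700 + 2265 + 440 = 12275

$12,275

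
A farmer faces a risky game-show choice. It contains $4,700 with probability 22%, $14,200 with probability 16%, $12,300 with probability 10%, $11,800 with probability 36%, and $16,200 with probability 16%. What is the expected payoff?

EV = 0.22 × 4700 + 0.16 × 14200 + 0.1 × 12300 + 0.36 × 11800 + 0.16 × 16200 = 1034 + 2272 + 1230 + 4248 + 2592 = 11376

$11,376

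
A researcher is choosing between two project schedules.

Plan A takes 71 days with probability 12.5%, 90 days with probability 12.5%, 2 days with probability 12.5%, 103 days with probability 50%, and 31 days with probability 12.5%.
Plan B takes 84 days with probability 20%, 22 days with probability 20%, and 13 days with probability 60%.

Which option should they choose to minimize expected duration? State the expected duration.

Plan A = 0.125 × 71 + 0.125 × 90 + 0.125 × 2 + 0.5 × 103 + 0.125 × 31 = 8.875 + 11.25 + 0.25 + 51.5 + 3.875 = 75.75
Plan B = 0.2 × 84 + 0.2 × 22 + 0.6 × 13 = 16.8 + 4.4 + 7.8 = 29

Plan B (29 days)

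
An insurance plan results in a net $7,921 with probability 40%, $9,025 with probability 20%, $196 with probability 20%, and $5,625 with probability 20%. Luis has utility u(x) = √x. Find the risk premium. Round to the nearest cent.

E[u] = 0.4·√7921 + 0.2·√9025 + 0.2·√196 + 0.2·√5625 = 0.4·89 + 0.2·95 + 0.2·14 + 0.2·75 = 72.4
CE = (72.4)² = 5241.76
Risk premium = EV − CE = 6137.6 − 5241.76 = 895.84

$895.84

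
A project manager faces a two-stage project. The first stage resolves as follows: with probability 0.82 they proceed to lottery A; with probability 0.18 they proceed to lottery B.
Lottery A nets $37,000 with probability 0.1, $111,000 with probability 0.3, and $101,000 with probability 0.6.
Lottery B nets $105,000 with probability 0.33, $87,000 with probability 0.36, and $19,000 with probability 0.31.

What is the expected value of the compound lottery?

$92,966.80

EV(A) = 0.1 × 37000 + 0.3 × 111000 + 0.6 × 101000 = 3700 + 33300 + 60600 = 97600
EV(B) = 0.33 × 105000 + 0.36 × 87000 + 0.31 × 19000 = 34650 + 31320 + 5890 = 71860
Overall = 0.82 × 97600 + 0.18 × 71860 = 80032 + 12934.8 = 92966.8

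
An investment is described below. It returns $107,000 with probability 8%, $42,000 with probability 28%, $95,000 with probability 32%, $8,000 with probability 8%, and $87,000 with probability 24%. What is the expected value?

$72,240

EV = 0.08 × 107000 + 0.28 × 42000 + 0.32 × 95000 + 0.08 × 8000 + 0.24 × 87000 = 8560 + 11760 + 30400 + 640 + 20880 = 72240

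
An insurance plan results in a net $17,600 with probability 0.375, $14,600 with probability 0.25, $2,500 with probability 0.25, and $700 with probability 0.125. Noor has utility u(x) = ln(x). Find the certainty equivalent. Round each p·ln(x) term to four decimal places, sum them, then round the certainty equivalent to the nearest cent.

E[u] = 0.375·ln(17600) + 0.25·ln(14600) + 0.25·ln(2500) + 0.125·ln(700) = 3.6659 + 2.3972 + 1.9560 + 0.8189 = 8.8380
CE = e^8.8380 ≈ 6891.20

$6,891.20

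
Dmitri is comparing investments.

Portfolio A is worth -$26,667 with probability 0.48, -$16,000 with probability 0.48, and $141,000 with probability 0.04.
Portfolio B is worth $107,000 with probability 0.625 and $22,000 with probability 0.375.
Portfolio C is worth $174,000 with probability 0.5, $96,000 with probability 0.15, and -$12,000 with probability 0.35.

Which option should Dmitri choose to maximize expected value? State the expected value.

Portfolio C ($97,200)

Portfolio A = 0.48 × (-26667) + 0.48 × (-16000) + 0.04 × 141000 = -12800.16 − 7680 + 5640 = -14840.16
Portfolio B = 0.625 × 107000 + 0.375 × 22000 = 66875 + 8250 = 75125
Portfolio C = 0.5 × 174000 + 0.15 × 96000 + 0.35 × (-12000) = 87000 + 14400 − 4200 = 97200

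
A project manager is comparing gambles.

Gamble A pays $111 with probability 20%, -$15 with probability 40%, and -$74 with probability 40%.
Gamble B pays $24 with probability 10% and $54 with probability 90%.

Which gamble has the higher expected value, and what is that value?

Gamble B ($51)

Gamble A = 0.2 × 111 + 0.4 × (-15) + 0.4 × (-74) = 22.2 − 6 − 29.6 = -13.4
Gamble B = 0.1 × 24 + 0.9 × 54 = 2.4 + 48.6 = 51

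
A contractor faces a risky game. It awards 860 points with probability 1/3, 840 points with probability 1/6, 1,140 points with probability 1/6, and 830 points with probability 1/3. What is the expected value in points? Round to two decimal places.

893.33 points

EV = 1/3 × 860 + 1/6 × 840 + 1/6 × 1140 + 1/3 × 830 = 286.6667 + 140 + 190 + 276.6667 = 893.3333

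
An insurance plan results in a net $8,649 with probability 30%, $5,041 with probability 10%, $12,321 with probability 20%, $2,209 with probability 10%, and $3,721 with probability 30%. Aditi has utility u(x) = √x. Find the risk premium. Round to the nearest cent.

$468.16

E[u] = 0.3·√8649 + 0.1·√5041 + 0.2·√12321 + 0.1·√2209 + 0.3·√3721 = 0.3·93 + 0.1·71 + 0.2·111 + 0.1·47 + 0.3·61 = 80.2
CE = (80.2)² = 6432.04
Risk premium = EV − CE = 6900.2 − 6432.04 = 468.16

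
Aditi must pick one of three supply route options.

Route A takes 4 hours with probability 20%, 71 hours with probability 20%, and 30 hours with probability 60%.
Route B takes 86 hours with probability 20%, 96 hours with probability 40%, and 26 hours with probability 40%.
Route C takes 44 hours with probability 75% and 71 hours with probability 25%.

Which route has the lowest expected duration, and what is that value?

Route A (33 hours)

Route A = 0.2 × 4 + 0.2 × 71 + 0.6 × 30 = 0.8 + 14.2 + 18 = 33
Route B = 0.2 × 86 + 0.4 × 96 + 0.4 × 26 = 17.2 + 38.4 + 10.4 = 66
Route C = 0.75 × 44 + 0.25 × 71 = 33 + 17.75 = 50.75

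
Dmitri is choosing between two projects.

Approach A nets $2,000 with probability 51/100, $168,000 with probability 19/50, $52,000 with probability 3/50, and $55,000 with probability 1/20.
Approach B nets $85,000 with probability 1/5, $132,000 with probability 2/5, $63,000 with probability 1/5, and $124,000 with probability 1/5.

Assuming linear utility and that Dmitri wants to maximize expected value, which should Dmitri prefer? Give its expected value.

Approach B ($107,200)

Approach A = 51/100 × 2000 + 19/50 × 168000 + 3/50 × 52000 + 1/20 × 55000 = 1020 + 63840 + 3120 + 2750 = 70730
Approach B = 1/5 × 85000 + 2/5 × 132000 + 1/5 × 63000 + 1/5 × 124000 = 17000 + 52800 + 12600 + 24800 = 107200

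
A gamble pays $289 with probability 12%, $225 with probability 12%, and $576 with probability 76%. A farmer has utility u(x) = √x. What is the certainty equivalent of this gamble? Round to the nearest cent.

$487.53

E[u] = 0.12·√289 + 0.12·√225 + 0.76·√576 = 0.12·17 + 0.12·15 + 0.76·24 = 22.08
CE = (22.08)² = 487.5264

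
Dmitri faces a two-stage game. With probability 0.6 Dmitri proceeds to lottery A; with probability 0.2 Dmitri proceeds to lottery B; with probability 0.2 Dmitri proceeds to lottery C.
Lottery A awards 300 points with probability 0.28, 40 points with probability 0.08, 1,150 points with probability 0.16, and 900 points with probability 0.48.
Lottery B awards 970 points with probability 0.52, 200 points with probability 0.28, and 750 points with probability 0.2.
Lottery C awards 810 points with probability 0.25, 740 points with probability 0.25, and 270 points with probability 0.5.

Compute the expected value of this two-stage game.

EV(A) = 0.28 × 300 + 0.08 × 40 + 0.16 × 1150 + 0.48 × 900 = 84 + 3.2 + 184 + 432 = 703.2
EV(B) = 0.52 × 970 + 0.28 × 200 + 0.2 × 750 = 504.4 + 56 + 150 = 710.4
EV(C) = 0.25 × 810 + 0.25 × 740 + 0.5 × 270 = 202.5 + 185 + 135 = 522.5
Overall = 0.6 × 703.2 + 0.2 × 710.4 + 0.2 × 522.5 = 421.92 + 142.08 + 104.5 = 668.5

668.5 points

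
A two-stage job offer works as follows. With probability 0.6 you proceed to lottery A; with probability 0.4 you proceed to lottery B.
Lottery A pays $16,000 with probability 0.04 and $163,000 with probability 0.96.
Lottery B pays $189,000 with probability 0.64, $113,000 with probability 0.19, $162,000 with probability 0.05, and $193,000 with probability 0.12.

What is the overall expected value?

$163,748

EV(A) = 0.04 × 16000 + 0.96 × 163000 = 640 + 156480 = 157120
EV(B) = 0.64 × 189000 + 0.19 × 113000 + 0.05 × 162000 + 0.12 × 193000 = 120960 + 21470 + 8100 + 23160 = 173690
Overall = 0.6 × 157120 + 0.4 × 173690 = 94272 + 69476 = 163748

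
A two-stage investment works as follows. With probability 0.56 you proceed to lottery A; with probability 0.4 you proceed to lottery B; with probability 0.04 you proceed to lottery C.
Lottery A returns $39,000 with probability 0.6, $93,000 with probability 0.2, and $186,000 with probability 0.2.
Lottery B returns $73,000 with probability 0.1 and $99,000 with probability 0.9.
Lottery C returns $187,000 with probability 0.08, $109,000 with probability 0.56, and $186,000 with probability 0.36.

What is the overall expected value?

$88,630.40

EV(A) = 0.6 × 39000 + 0.2 × 93000 + 0.2 × 186000 = 23400 + 18600 + 37200 = 79200
EV(B) = 0.1 × 73000 + 0.9 × 99000 = 7300 + 89100 = 96400
EV(C) = 0.08 × 187000 + 0.56 × 109000 + 0.36 × 186000 = 14960 + 61040 + 66960 = 142960
Overall = 0.56 × 79200 + 0.4 × 96400 + 0.04 × 142960 = 44352 + 38560 + 5718.4 = 88630.4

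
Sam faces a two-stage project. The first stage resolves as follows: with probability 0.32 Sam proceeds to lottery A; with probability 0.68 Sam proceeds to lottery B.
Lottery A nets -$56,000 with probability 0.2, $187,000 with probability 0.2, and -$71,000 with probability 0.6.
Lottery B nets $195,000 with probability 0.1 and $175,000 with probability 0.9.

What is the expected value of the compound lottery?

EV(A) = 0.2 × (-56000) + 0.2 × 187000 + 0.6 × (-71000) = -11200 + 37400 − 42600 = -16400
EV(B) = 0.1 × 195000 + 0.9 × 175000 = 19500 + 157500 = 177000
Overall = 0.32 × (-16400) + 0.68 × 177000 = -5248 + 120360 = 115112

$115,112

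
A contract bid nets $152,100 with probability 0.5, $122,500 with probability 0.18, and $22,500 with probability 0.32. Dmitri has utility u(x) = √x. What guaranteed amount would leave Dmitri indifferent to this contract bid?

$93,636

E[u] = 0.5·√152100 + 0.18·√122500 + 0.32·√22500 = 0.5·390 + 0.18·350 + 0.32·150 = 306
CE = (306)² = 93636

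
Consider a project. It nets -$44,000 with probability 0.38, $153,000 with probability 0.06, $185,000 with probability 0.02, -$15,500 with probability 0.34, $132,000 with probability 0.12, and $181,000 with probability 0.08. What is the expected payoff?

EV = 0.38 × (-44000) + 0.06 × 153000 + 0.02 × 185000 + 0.34 × (-15500) + 0.12 × 132000 + 0.08 × 181000 = -16720 + 9180 + 3700 − 5270 + 15840 + 14480 = 21210

$21,210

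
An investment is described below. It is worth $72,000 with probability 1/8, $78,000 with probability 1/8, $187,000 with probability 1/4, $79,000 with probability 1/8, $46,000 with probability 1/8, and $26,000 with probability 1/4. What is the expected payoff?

EV = 1/8 × 72000 + 1/8 × 78000 + 1/4 × 187000 + 1/8 × 79000 + 1/8 × 46000 + 1/4 × 26000 = 9000 + 9750 + 46750 + 9875 + 5750 + 6500 = 87625

$87,625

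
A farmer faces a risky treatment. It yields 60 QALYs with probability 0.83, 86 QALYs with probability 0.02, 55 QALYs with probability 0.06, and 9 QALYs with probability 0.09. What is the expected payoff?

EV = 0.83 × 60 + 0.02 × 86 + 0.06 × 55 + 0.09 × 9 = 49.8 + 1.72 + 3.3 + 0.81 = 55.63

55.63 QALYs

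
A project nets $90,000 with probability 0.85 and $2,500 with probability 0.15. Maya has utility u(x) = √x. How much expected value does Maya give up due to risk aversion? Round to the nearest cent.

$7,968.75

E[u] = 0.85·√90000 + 0.15·√2500 = 0.85·300 + 0.15·50 = 262.5
CE = (262.5)² = 68906.25
Risk premium = EV − CE = 76875 − 68906.25 = 7968.75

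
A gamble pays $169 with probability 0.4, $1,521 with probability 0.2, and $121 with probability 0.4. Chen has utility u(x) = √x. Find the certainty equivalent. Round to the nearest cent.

E[u] = 0.4·√169 + 0.2·√1521 + 0.4·√121 = 0.4·13 + 0.2·39 + 0.4·11 = 17.4
CE = (17.4)² = 302.76

$302.76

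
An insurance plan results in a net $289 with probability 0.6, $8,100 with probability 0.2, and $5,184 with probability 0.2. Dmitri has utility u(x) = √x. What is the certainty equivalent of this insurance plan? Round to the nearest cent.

E[u] = 0.6·√289 + 0.2·√8100 + 0.2·√5184 = 0.6·17 + 0.2·90 + 0.2·72 = 42.6
CE = (42.6)² = 1814.76

$1,814.76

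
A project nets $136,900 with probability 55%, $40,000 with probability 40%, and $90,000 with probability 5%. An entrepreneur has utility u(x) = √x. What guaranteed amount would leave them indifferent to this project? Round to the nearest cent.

E[u] = 0.55·√136900 + 0.4·√40000 + 0.05·√90000 = 0.55·370 + 0.4·200 + 0.05·300 = 298.5
CE = (298.5)² = 89102.25

$89,102.25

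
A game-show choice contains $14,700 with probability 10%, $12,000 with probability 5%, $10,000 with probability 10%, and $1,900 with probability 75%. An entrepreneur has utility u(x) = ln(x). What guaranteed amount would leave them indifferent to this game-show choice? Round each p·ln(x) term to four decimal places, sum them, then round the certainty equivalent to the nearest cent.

E[u] = 0.1·ln(14700) + 0.05·ln(12000) + 0.1·ln(10000) + 0.75·ln(1900) = 0.9596 + 0.4696 + 0.9210 + 5.6622 = 8.0124
CE = e^8.0124 ≈ 3018.15

$3,018.15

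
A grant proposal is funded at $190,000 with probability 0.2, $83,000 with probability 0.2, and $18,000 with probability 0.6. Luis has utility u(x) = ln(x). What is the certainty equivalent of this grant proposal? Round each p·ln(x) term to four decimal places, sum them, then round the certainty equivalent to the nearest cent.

E[u] = 0.2·ln(190000) + 0.2·ln(83000) + 0.6·ln(18000) = 2.4310 + 2.2653 + 5.8789 = 10.5752
CE = e^10.5752 ≈ 39151.73

$39,151.73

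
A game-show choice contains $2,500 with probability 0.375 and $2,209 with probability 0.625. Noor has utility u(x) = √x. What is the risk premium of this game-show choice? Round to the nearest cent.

$2.11

E[u] = 0.375·√2500 + 0.625·√2209 = 0.375·50 + 0.625·47 = 48.125
CE = (48.125)² = 2316.015625
Risk premium = EV − CE = 2318.125 − 2316.015625 = 2.109375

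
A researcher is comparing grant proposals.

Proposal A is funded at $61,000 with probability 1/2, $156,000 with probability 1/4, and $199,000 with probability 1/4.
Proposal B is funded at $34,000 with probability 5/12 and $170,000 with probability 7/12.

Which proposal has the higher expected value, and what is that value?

Proposal A = 1/2 × 61000 + 1/4 × 156000 + 1/4 × 199000 = 30500 + 39000 + 49750 = 119250
Proposal B = 5/12 × 34000 + 7/12 × 170000 = 14166.6667 + 99166.6667 = 113333.3333

Proposal A ($119,250)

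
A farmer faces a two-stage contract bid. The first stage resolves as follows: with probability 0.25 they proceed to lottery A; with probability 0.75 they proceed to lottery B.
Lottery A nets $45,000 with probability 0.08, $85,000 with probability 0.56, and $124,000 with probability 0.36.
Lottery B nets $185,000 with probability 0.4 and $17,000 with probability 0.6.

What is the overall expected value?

$87,110

EV(A) = 0.08 × 45000 + 0.56 × 85000 + 0.36 × 124000 = 3600 + 47600 + 44640 = 95840
EV(B) = 0.4 × 185000 + 0.6 × 17000 = 74000 + 10200 = 84200
Overall = 0.25 × 95840 + 0.75 × 84200 = 23960 + 63150 = 87110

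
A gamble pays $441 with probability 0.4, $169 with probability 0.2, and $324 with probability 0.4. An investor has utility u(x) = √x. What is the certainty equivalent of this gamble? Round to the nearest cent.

$331.24

E[u] = 0.4·√441 + 0.2·√169 + 0.4·√324 = 0.4·21 + 0.2·13 + 0.4·18 = 18.2
CE = (18.2)² = 331.24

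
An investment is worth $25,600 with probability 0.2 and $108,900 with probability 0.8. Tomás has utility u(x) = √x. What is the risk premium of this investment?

E[u] = 0.2·√25600 + 0.8·√108900 = 0.2·160 + 0.8·330 = 296
CE = (296)² = 87616
Risk premium = EV − CE = 92240 − 87616 = 4624

$4,624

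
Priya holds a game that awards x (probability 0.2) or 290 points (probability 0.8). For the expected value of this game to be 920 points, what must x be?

0.2·x + 0.8·290 = 920
0.2·x = 920 − 232 = 688
x = 688 / 0.2 = 3440

x = 3,440 points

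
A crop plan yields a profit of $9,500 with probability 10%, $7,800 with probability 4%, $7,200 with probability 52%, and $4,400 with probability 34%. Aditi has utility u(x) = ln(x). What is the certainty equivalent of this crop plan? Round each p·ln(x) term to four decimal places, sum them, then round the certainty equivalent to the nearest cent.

E[u] = 0.1·ln(9500) + 0.04·ln(7800) + 0.52·ln(7200) + 0.34·ln(4400) = 0.9159 + 0.3585 + 4.6186 + 2.8524 = 8.7454
CE = e^8.7454 ≈ 6281.73

$6,281.73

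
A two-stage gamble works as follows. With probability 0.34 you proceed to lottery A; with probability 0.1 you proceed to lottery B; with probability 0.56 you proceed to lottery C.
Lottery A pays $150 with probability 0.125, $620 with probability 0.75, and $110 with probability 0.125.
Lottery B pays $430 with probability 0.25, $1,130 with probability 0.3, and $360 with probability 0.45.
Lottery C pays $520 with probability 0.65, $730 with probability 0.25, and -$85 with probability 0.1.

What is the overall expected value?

$516.72

EV(A) = 0.125 × 150 + 0.75 × 620 + 0.125 × 110 = 18.75 + 465 + 13.75 = 497.5
EV(B) = 0.25 × 430 + 0.3 × 1130 + 0.45 × 360 = 107.5 + 339 + 162 = 608.5
EV(C) = 0.65 × 520 + 0.25 × 730 + 0.1 × (-85) = 338 + 182.5 − 8.5 = 512
Overall = 0.34 × 497.5 + 0.1 × 608.5 + 0.56 × 512 = 169.15 + 60.85 + 286.72 = 516.72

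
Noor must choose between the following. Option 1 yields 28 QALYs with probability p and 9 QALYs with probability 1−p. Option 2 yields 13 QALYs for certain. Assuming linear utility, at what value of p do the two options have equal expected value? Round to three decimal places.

p = 0.211

p·28 + (1−p)·9 = 13
19p + 9 = 13
p = (13 − 9) / 19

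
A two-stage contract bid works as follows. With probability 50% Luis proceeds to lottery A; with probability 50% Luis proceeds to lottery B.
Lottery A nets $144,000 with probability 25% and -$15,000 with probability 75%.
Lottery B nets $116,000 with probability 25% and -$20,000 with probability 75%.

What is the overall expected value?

EV(A) = 0.25 × 144000 + 0.75 × (-15000) = 36000 − 11250 = 24750
EV(B) = 0.25 × 116000 + 0.75 × (-20000) = 29000 − 15000 = 14000
Overall = 0.5 × 24750 + 0.5 × 14000 = 12375 + 7000 = 19375

$19,375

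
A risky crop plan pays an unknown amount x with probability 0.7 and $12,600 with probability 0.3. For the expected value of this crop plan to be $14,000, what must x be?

x = $14,600

0.7·x + 0.3·12600 = 14000
0.7·x = 14000 − 3780 = 10220
x = 10220 / 0.7 = 14600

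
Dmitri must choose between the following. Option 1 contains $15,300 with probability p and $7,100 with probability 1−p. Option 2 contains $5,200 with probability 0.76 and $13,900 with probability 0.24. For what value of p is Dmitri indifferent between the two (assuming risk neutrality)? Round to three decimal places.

p = 0.023

EV(Option 2) = 0.76 × 5200 + 0.24 × 13900 = 3952 + 3336 = 7288
p·15300 + (1−p)·7100 = 7288
8200p + 7100 = 7288
p = (7288 − 7100) / 8200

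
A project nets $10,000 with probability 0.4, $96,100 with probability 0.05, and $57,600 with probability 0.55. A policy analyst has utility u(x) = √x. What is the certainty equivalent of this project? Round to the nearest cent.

$35,156.25

E[u] = 0.4·√10000 + 0.05·√96100 + 0.55·√57600 = 0.4·100 + 0.05·310 + 0.55·240 = 187.5
CE = (187.5)² = 35156.25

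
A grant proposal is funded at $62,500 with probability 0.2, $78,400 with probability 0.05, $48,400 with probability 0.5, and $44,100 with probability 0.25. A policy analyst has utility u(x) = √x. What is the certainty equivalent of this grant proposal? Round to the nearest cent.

$51,302.25

E[u] = 0.2·√62500 + 0.05·√78400 + 0.5·√48400 + 0.25·√44100 = 0.2·250 + 0.05·280 + 0.5·220 + 0.25·210 = 226.5
CE = (226.5)² = 51302.25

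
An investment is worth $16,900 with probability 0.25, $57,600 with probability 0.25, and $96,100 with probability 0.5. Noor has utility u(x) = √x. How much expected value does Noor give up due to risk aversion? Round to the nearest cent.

$5,418.75

E[u] = 0.25·√16900 + 0.25·√57600 + 0.5·√96100 = 0.25·130 + 0.25·240 + 0.5·310 = 247.5
CE = (247.5)² = 61256.25
Risk premium = EV − CE = 66675 − 61256.25 = 5418.75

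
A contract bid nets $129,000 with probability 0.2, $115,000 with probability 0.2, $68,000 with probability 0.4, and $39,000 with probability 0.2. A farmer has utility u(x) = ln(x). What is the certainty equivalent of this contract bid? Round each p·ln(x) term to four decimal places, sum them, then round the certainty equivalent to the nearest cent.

E[u] = 0.2·ln(129000) + 0.2·ln(115000) + 0.4·ln(68000) + 0.2·ln(39000) = 2.3535 + 2.3305 + 4.4509 + 2.1143 = 11.2492
CE = e^11.2492 ≈ 76818.44

$76,818.44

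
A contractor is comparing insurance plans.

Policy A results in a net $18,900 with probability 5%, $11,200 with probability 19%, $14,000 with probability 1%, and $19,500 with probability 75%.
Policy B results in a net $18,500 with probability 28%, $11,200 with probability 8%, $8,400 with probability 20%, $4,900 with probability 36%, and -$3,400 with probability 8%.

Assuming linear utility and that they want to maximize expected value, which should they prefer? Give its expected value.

Policy A = 0.05 × 18900 + 0.19 × 11200 + 0.01 × 14000 + 0.75 × 19500 = 945 + 2128 + 140 + 14625 = 17838
Policy B = 0.28 × 18500 + 0.08 × 11200 + 0.2 × 8400 + 0.36 × 4900 + 0.08 × (-3400) = 5180 + 896 + 1680 + 1764 − 272 = 9248

Policy A ($17,838)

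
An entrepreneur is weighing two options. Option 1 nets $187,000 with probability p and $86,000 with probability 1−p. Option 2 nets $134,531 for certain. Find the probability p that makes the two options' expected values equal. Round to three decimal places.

p = 0.481

p·187000 + (1−p)·86000 = 134531
101000p + 86000 = 134531
p = (134531 − 86000) / 101000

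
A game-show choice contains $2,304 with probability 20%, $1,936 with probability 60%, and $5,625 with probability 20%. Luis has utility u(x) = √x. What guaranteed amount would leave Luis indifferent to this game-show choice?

E[u] = 0.2·√2304 + 0.6·√1936 + 0.2·√5625 = 0.2·48 + 0.6·44 + 0.2·75 = 51
CE = (51)² = 2601

$2,601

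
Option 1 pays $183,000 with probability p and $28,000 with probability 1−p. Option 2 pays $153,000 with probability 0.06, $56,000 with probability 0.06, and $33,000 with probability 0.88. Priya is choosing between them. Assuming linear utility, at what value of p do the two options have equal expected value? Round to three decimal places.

p = 0.088

EV(Option 2) = 0.06 × 153000 + 0.06 × 56000 + 0.88 × 33000 = 9180 + 3360 + 29040 = 41580
p·183000 + (1−p)·28000 = 41580
155000p + 28000 = 41580
p = (41580 − 28000) / 155000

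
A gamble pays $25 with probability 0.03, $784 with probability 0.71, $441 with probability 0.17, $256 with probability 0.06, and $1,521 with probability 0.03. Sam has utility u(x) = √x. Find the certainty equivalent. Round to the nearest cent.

E[u] = 0.03·√25 + 0.71·√784 + 0.17·√441 + 0.06·√256 + 0.03·√1521 = 0.03·5 + 0.71·28 + 0.17·21 + 0.06·16 + 0.03·39 = 25.73
CE = (25.73)² = 662.0329

$662.03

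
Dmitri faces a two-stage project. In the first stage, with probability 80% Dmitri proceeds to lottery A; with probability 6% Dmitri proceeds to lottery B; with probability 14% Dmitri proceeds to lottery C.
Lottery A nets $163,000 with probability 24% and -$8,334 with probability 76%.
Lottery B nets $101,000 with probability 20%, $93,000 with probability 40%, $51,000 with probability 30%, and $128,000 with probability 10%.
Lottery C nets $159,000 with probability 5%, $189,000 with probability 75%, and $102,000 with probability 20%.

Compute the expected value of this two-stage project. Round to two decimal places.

EV(A) = 0.24 × 163000 + 0.76 × (-8334) = 39120 − 6333.84 = 32786.16
EV(B) = 0.2 × 101000 + 0.4 × 93000 + 0.3 × 51000 + 0.1 × 128000 = 20200 + 37200 + 15300 + 12800 = 85500
EV(C) = 0.05 × 159000 + 0.75 × 189000 + 0.2 × 102000 = 7950 + 141750 + 20400 = 170100
Overall = 0.8 × 32786.16 + 0.06 × 85500 + 0.14 × 170100 = 26228.928 + 5130 + 23814 = 55172.928

$55,172.93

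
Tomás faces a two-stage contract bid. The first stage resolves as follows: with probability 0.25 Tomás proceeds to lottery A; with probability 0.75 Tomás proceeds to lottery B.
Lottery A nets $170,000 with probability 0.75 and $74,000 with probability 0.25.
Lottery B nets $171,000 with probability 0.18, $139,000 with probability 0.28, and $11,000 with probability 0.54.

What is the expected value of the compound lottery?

$93,230

EV(A) = 0.75 × 170000 + 0.25 × 74000 = 127500 + 18500 = 146000
EV(B) = 0.18 × 171000 + 0.28 × 139000 + 0.54 × 11000 = 30780 + 38920 + 5940 = 75640
Overall = 0.25 × 146000 + 0.75 × 75640 = 36500 + 56730 = 93230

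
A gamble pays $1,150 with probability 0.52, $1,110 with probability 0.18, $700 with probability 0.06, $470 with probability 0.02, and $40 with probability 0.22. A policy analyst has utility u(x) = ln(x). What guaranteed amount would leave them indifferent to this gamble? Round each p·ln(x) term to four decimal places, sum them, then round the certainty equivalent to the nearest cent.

$520.45

E[u] = 0.52·ln(1150) + 0.18·ln(1110) + 0.06·ln(700) + 0.02·ln(470) + 0.22·ln(40) = 3.6647 + 1.2622 + 0.3931 + 0.1231 + 0.8116 = 6.2547
CE = e^6.2547 ≈ 520.45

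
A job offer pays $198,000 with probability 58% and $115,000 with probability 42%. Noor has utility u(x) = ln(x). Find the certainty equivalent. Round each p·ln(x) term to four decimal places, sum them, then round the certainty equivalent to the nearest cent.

$157,597.56

E[u] = 0.58·ln(198000) + 0.42·ln(115000) = 7.0737 + 4.8941 = 11.9678
CE = e^11.9678 ≈ 157597.56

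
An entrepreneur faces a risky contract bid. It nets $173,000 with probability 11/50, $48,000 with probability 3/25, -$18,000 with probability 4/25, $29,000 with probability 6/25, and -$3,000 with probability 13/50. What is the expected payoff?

EV = 11/50 × 173000 + 3/25 × 48000 + 4/25 × (-18000) + 6/25 × 29000 + 13/50 × (-3000) = 38060 + 5760 − 2880 + 6960 − 780 = 47120

$47,120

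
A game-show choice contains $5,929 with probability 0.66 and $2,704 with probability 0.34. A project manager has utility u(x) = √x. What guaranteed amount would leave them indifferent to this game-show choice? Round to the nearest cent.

E[u] = 0.66·√5929 + 0.34·√2704 = 0.66·77 + 0.34·52 = 68.5
CE = (68.5)² = 4692.25

$4,692.25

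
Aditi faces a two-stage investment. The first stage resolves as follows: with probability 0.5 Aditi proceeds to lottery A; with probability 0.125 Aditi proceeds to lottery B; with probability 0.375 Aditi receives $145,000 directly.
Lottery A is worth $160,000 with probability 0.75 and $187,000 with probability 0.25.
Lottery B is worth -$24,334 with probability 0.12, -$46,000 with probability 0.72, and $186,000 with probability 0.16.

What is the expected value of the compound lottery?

EV(A) = 0.75 × 160000 + 0.25 × 187000 = 120000 + 46750 = 166750
EV(B) = 0.12 × (-24334) + 0.72 × (-46000) + 0.16 × 186000 = -2920.08 − 33120 + 29760 = -6280.08
Branch C: 145000 (certain)
Overall = 0.5 × 166750 + 0.125 × (-6280.08) + 0.375 × 145000 = 83375 − 785.01 + 54375 = 136964.99

$136,964.99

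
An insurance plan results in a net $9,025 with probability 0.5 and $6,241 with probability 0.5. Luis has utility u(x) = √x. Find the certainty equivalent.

E[u] = 0.5·√9025 + 0.5·√6241 = 0.5·95 + 0.5·79 = 87
CE = (87)² = 7569

$7,569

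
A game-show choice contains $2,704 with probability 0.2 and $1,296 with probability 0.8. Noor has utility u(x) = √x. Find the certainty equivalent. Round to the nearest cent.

E[u] = 0.2·√2704 + 0.8·√1296 = 0.2·52 + 0.8·36 = 39.2
CE = (39.2)² = 1536.64

$1,536.64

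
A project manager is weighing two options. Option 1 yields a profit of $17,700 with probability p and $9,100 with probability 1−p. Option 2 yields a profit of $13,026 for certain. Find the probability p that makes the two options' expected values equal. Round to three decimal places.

p·17700 + (1−p)·9100 = 13026
8600p + 9100 = 13026
p = (13026 − 9100) / 8600

p = 0.457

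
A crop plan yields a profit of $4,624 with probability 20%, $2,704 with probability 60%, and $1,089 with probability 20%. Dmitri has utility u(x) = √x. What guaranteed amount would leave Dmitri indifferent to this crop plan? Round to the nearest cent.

E[u] = 0.2·√4624 + 0.6·√2704 + 0.2·√1089 = 0.2·68 + 0.6·52 + 0.2·33 = 51.4
CE = (51.4)² = 2641.96

$2,641.96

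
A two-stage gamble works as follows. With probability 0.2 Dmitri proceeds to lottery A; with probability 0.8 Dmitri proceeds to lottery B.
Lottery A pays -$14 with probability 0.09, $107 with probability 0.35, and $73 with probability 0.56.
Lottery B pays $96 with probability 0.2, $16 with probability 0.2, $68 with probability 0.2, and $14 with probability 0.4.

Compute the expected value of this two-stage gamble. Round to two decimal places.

EV(A) = 0.09 × (-14) + 0.35 × 107 + 0.56 × 73 = -1.26 + 37.45 + 40.88 = 77.07
EV(B) = 0.2 × 96 + 0.2 × 16 + 0.2 × 68 + 0.4 × 14 = 19.2 + 3.2 + 13.6 + 5.6 = 41.6
Overall = 0.2 × 77.07 + 0.8 × 41.6 = 15.414 + 33.28 = 48.694

$48.69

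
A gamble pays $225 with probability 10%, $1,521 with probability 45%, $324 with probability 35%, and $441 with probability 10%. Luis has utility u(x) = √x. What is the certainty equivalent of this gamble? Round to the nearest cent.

E[u] = 0.1·√225 + 0.45·√1521 + 0.35·√324 + 0.1·√441 = 0.1·15 + 0.45·39 + 0.35·18 + 0.1·21 = 27.45
CE = (27.45)² = 753.5025

$753.50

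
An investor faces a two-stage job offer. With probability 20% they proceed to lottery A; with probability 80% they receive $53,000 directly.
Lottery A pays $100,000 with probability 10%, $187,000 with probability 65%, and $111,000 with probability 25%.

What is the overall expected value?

EV(A) = 0.1 × 100000 + 0.65 × 187000 + 0.25 × 111000 = 10000 + 121550 + 27750 = 159300
Branch B: 53000 (certain)
Overall = 0.2 × 159300 + 0.8 × 53000 = 31860 + 42400 = 74260

$74,260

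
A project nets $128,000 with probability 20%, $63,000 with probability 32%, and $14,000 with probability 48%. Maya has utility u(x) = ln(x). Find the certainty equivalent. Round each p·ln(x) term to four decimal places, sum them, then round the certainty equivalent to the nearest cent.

$35,270.42

E[u] = 0.2·ln(128000) + 0.32·ln(63000) + 0.48·ln(14000) = 2.3520 + 3.5363 + 4.5825 = 10.4708
CE = e^10.4708 ≈ 35270.42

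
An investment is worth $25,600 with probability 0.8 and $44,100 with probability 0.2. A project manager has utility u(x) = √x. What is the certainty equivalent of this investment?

E[u] = 0.8·√25600 + 0.2·√44100 = 0.8·160 + 0.2·210 = 170
CE = (170)² = 28900

$28,900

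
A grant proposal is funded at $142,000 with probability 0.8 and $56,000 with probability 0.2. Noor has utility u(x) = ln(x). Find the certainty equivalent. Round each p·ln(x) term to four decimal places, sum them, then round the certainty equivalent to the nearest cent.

E[u] = 0.8·ln(142000) + 0.2·ln(56000) = 9.4909 + 2.1866 = 11.6775
CE = e^11.6775 ≈ 117889.14

$117,889.14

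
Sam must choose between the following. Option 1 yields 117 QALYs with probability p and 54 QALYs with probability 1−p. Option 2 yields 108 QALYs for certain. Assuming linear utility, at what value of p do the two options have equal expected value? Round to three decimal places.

p·117 + (1−p)·54 = 108
63p + 54 = 108
p = (108 − 54) / 63

p = 0.857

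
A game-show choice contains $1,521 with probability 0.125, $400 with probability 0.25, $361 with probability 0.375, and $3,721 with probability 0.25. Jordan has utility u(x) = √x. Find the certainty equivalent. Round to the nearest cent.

$1,040.06

E[u] = 0.125·√1521 + 0.25·√400 + 0.375·√361 + 0.25·√3721 = 0.125·39 + 0.25·20 + 0.375·19 + 0.25·61 = 32.25
CE = (32.25)² = 1040.0625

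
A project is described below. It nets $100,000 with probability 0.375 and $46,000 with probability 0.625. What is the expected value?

$66,250

EV = 0.375 × 100000 + 0.625 × 46000 = 37500 + 28750 = 66250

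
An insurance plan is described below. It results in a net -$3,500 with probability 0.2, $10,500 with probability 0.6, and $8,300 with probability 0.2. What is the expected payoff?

$7,260

EV = 0.2 × (-3500) + 0.6 × 10500 + 0.2 × 8300 = -700 + 6300 + 1660 = 7260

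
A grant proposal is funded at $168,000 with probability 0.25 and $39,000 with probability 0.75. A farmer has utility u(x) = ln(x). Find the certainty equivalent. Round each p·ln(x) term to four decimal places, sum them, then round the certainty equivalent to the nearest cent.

E[u] = 0.25·ln(168000) + 0.75·ln(39000) = 3.0079 + 7.9285 = 10.9364
CE = e^10.9364 ≈ 56184.71

$56,184.71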